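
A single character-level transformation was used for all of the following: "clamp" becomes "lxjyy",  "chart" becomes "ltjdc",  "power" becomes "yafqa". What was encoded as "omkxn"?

Shifts by position in clamp: pos 0: c→l (+9), pos 1: l→x (+12), pos 2: a→j (+9), pos 3: m→y (+12) — repeating every 2. It's a Vigenère-style cipher with numeric key [9,12]: position i shifts by key[i mod 2].
Reversing it on omkxn: o−9=f, m−12=a, k−9=b, x−12=l, n−9=e.

fable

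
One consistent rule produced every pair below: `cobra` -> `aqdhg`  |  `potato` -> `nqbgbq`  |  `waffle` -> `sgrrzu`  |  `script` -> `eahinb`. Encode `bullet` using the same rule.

dyzzub

c(2)→a(0) and o(14)→q(16) fit y≡23x+6 (mod 26); the inverse of 23 mod 26 is 17. Each letter's alphabet position (a=0..z=25) is mapped through 23·x+6 mod 26 — an affine cipher.
Applying it to bullet: b(1)→23·1+6≡3=d; u(20)→23·20+6≡24=y; l(11)→23·11+6≡25=z; l(11)→23·11+6≡25=z; e(4)→23·4+6≡20=u; t(19)→23·19+6≡1=b (all mod 26).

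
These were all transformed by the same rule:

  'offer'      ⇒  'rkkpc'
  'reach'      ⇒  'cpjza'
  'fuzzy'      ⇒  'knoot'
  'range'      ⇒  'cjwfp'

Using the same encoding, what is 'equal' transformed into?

phnjg

o(14)→r(17) and f(5)→k(10) fit y≡21x+9 (mod 26); the inverse of 21 mod 26 is 5. Each letter's alphabet position (a=0..z=25) is mapped through 21·x+9 mod 26 — an affine cipher.
Applying it to equal: e(4)→21·4+9≡15=p; q(16)→21·16+9≡7=h; u(20)→21·20+9≡13=n; a(0)→21·0+9≡9=j; l(11)→21·11+9≡6=g (all mod 26).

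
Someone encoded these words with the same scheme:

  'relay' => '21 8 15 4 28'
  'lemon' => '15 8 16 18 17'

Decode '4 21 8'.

r is letter #18 and maps to 21: an offset of 3. The number is (letter's place in the alphabet, a=1) + 3.
Reversing it on 4 21 8: 4→(4−3)÷1=1=a, 21→(21−3)÷1=18=r, 8→(8−3)÷1=5=e.

are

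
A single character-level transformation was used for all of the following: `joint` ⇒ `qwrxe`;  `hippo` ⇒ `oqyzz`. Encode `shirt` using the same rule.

In joint: j→q is +7, o→w is +8, i→r is +9, n→x is +10 — the shift increases by 1 each position. Letter i (0-indexed) is shifted by i+7, so successive shifts are 7, 8, 9, ….
On shirt: s+7=z, h+8=p, i+9=r, r+10=b, t+11=e.

zprbe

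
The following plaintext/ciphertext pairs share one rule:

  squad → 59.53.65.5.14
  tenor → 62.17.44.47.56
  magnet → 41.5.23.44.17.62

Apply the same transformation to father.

20.5.62.26.17.56

s(#19)→59 and q(#17)→53: differences scale by 3, so n = 3·pos + 2. With a=1..z=26, the number is 3·pos + 2.
For father: f=6→20, a=1→5, t=20→62, h=8→26, e=5→17, r=18→56.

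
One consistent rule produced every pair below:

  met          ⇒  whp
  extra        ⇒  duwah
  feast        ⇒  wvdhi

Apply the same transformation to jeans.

The output letters match the input read backwards, each shifted +3: met reversed is tem. The word is reversed, then every letter is shifted forward by 3.
For jeans: reverse → snaej; then shift: s+3=v, n+3=q, a+3=d, e+3=h, j+3=m.

vqdhm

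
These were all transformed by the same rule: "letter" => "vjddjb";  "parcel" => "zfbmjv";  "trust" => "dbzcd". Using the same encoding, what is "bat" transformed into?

Vowels shift forward by 5 and consonants shift forward by 10.
Applying it to bat: b(cons)+10=l, a(vowel)+5=f, t(cons)+10=d.

lfd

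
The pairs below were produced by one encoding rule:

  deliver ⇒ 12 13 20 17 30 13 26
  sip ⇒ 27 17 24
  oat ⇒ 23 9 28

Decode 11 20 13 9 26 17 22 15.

clearing

d is letter #4 and maps to 12: an offset of 8. Each letter is replaced by its alphabet position (a=1..z=26) + 8.
Decoding 11 20 13 9 26 17 22 15: 11→(11−8)÷1=3=c, 20→(20−8)÷1=12=l, 13→(13−8)÷1=5=e, 9→(9−8)÷1=1=a, 26→(26−8)÷1=18=r, 17→(17−8)÷1=9=i, 22→(22−8)÷1=14=n, 15→(15−8)÷1=7=g.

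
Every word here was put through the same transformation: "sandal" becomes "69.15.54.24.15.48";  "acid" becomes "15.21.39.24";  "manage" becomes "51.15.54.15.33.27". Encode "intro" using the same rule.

39.54.72.66.57

s(#19)→69 and a(#1)→15: differences scale by 3, so n = 3·pos + 12. Each letter becomes 3×(its alphabet position, a=1..z=26) + 12.
Applying it to intro: i=9→39, n=14→54, t=20→72, r=18→66, o=15→57.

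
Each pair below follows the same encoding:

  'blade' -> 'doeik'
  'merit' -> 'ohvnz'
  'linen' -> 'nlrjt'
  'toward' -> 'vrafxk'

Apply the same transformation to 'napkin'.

In blade: b→d is +2, l→o is +3, a→e is +4, d→i is +5 — the shift increases by 1 each position. Each letter shifts forward by (position + 2), i.e. 2, 3, 4, … — the shift grows by one for each successive letter.
For napkin: n+2=p, a+3=d, p+4=t, k+5=p, i+6=o, n+7=u.

pdtpou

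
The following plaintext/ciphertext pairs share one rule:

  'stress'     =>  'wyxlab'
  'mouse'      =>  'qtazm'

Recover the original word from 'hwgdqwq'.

drawing

In stress: s→w is +4, t→y is +5, r→x is +6, e→l is +7 — the shift increases by 1 each position. The shift increases by 1 at each position, starting from +4: 4, 5, 6, ….
Decoding hwgdqwq: h−4=d, w−5=r, g−6=a, d−7=w, q−8=i, w−9=n, q−10=g.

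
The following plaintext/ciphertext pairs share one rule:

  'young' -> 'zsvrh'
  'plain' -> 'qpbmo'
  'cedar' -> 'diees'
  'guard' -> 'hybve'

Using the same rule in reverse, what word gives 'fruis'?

enter

Shifts by position in young: pos 0: y→z (+1), pos 1: o→s (+4), pos 2: u→v (+1), pos 3: n→r (+4) — repeating every 2. It's a Vigenère-style cipher with numeric key [1,4]: position i shifts by key[i mod 2].
Reversing it on fruis: f−1=e, r−4=n, u−1=t, i−4=e, s−1=r.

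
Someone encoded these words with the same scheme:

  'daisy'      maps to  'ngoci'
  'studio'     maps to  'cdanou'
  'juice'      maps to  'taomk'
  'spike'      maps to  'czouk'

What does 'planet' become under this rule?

The shift depends on letter class: consonant d→n is +10, but vowel a→g is +6. Vowels shift forward by 6 and consonants shift forward by 10.
On planet: p(cons)+10=z, l(cons)+10=v, a(vowel)+6=g, n(cons)+10=x, e(vowel)+6=k, t(cons)+10=d.

zvgxkd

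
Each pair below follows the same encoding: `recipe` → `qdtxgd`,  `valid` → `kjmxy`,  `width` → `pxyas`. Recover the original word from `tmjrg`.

r(17)→q(16) and e(4)→d(3) fit y≡5x+9 (mod 26); the inverse of 5 mod 26 is 21. Treating letters as 0–25, the rule is x ↦ 5x + 9 (mod 26).
Reversing it on tmjrg: t(19)→21·(19−9)≡2=c; m(12)→21·(12−9)≡11=l; j(9)→21·(9−9)≡0=a; r(17)→21·(17−9)≡12=m; g(6)→21·(6−9)≡15=p (all mod 26).

clamp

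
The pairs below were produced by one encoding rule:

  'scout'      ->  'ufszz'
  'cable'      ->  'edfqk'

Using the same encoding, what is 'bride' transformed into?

dumik

Letter i (0-indexed) is shifted by i+2, so successive shifts are 2, 3, 4, ….
On bride: b+2=d, r+3=u, i+4=m, d+5=i, e+6=k.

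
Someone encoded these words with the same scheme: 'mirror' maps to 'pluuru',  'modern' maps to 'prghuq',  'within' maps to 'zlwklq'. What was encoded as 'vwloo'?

Compare letters: m→p is +3, i→l is +3, r→u is +3 — a constant shift. This is a Caesar cipher with shift 3.
Decoding vwloo: v−3=s, w−3=t, l−3=i, o−3=l, o−3=l.

still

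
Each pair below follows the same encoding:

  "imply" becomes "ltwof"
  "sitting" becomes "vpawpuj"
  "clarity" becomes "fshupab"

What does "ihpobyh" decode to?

failure

Shifts by position in imply: pos 0: i→l (+3), pos 1: m→t (+7), pos 2: p→w (+7), pos 3: l→o (+3), pos 4: y→f (+7) — repeating every 3. It's a Vigenère-style cipher with numeric key [3,7,7]: position i shifts by key[i mod 3].
Reversing it on ihpobyh: i−3=f, h−7=a, p−7=i, o−3=l, b−7=u, y−7=r, h−3=e.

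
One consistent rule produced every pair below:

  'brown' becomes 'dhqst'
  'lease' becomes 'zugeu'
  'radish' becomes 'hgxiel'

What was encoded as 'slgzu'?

whale

Each letter's alphabet position (a=0..z=25) is mapped through 23·x+6 mod 26 — an affine cipher.
Undoing it on slgzu: s(18)→17·(18−6)≡22=w; l(11)→17·(11−6)≡7=h; g(6)→17·(6−6)≡0=a; z(25)→17·(25−6)≡11=l; u(20)→17·(20−6)≡4=e (all mod 26).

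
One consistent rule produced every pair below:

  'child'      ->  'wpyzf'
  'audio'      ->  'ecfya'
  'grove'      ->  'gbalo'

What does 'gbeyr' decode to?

grain

c(2)→w(22) and h(7)→p(15) fit y≡9x+4 (mod 26); the inverse of 9 mod 26 is 3. Each letter's alphabet position (a=0..z=25) is mapped through 9·x+4 mod 26 — an affine cipher.
Reversing it on gbeyr: g(6)→3·(6−4)≡6=g; b(1)→3·(1−4)≡17=r; e(4)→3·(4−4)≡0=a; y(24)→3·(24−4)≡8=i; r(17)→3·(17−4)≡13=n (all mod 26).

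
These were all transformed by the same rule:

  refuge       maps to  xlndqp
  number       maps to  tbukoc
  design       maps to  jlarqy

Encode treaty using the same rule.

zymjdj

In refuge: r→x is +6, e→l is +7, f→n is +8, u→d is +9 — the shift increases by 1 each position. Letter i (0-indexed) is shifted by i+6, so successive shifts are 6, 7, 8, ….
For treaty: t+6=z, r+7=y, e+8=m, a+9=j, t+10=d, y+11=j.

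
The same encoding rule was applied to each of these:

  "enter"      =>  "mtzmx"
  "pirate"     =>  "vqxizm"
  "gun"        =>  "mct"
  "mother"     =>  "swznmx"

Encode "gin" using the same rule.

mqt

The shift depends on letter class: consonant n→t is +6, but vowel e→m is +8. Vowels shift forward by 8 and consonants shift forward by 6.
Applying it to gin: g(cons)+6=m, i(vowel)+8=q, n(cons)+6=t.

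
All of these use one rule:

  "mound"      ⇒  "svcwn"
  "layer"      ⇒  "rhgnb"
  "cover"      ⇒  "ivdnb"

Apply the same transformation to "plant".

The shift increases by 1 at each position, starting from +6: 6, 7, 8, ….
On plant: p+6=v, l+7=s, a+8=i, n+9=w, t+10=d.

vsiwd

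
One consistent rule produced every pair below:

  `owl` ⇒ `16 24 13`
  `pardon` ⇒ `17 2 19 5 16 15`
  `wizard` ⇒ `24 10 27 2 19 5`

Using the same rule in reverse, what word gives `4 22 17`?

cup

o is letter #15 and maps to 16: an offset of 1. The number is (letter's place in the alphabet, a=1) + 1.
Undoing it on 4 22 17: 4→(4−1)÷1=3=c, 22→(22−1)÷1=21=u, 17→(17−1)÷1=16=p.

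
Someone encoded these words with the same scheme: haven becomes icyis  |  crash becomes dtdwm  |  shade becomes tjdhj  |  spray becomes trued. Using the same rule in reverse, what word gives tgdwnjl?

Each letter shifts forward by (position + 1), i.e. 1, 2, 3, … — the shift grows by one for each successive letter.
Undoing it on tgdwnjl: t−1=s, g−2=e, d−3=a, w−4=s, n−5=i, j−6=d, l−7=e.

seaside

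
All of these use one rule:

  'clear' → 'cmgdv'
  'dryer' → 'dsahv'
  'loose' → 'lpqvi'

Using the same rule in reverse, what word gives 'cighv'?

The shift increases by 1 at each position, starting from +0: 0, 1, 2, ….
Reversing it on cighv: c−0=c, i−1=h, g−2=e, h−3=e, v−4=r.

cheer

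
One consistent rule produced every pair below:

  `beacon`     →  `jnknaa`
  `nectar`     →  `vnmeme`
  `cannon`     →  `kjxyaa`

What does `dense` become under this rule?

lnxdq

Letter i (0-indexed) is shifted by i+8, so successive shifts are 8, 9, 10, ….
Applying it to dense: d+8=l, e+9=n, n+10=x, s+11=d, e+12=q.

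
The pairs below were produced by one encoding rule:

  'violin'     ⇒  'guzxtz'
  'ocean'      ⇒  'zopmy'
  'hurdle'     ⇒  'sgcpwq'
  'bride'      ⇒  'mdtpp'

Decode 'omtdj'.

dairy

Shifts by position in violin: pos 0: v→g (+11), pos 1: i→u (+12), pos 2: o→z (+11), pos 3: l→x (+12) — repeating every 2. A repeating key of period 2 is used — shifts +11, +12 over and over.
Decoding omtdj: o−11=d, m−12=a, t−11=i, d−12=r, j−11=y.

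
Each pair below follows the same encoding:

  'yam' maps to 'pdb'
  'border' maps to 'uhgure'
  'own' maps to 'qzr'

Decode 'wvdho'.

The word is reversed, then every letter is shifted forward by 3.
Undoing it on wvdho: shift back: w−3=t, v−3=s, d−3=a, h−3=e, o−3=l → tsael; then reverse → least.

least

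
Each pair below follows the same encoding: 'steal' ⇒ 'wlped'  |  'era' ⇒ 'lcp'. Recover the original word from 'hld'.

saw

The output letters match the input read backwards, each shifted +11: steal reversed is laets. Read the word backwards and shift each letter +11.
Undoing it on hld: shift back: h−11=w, l−11=a, d−11=s → was; then reverse → saw.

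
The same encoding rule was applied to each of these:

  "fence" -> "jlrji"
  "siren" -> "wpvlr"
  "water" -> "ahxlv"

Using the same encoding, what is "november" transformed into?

The shifts repeat in a cycle of length 2: positions 0,1,… shift by +4, +7, then the pattern repeats.
For november: n+4=r, o+7=v, v+4=z, e+7=l, m+4=q, b+7=i, e+4=i, r+7=y.

rvzlqiiy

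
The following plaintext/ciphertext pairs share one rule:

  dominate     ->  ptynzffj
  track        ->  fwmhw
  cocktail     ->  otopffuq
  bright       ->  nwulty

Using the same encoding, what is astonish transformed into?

Shifts by position in dominate: pos 0: d→p (+12), pos 1: o→t (+5), pos 2: m→y (+12), pos 3: i→n (+5) — repeating every 2. It's a Vigenère-style cipher with numeric key [12,5]: position i shifts by key[i mod 2].
For astonish: a+12=m, s+5=x, t+12=f, o+5=t, n+12=z, i+5=n, s+12=e, h+5=m.

mxftznem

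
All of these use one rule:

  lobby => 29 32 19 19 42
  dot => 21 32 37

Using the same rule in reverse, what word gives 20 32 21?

cod

l is letter #12 and maps to 29: an offset of 17. Letters become their 1-based position plus 17 (so a→18, b→19, …).
Undoing it on 20 32 21: 20→(20−17)÷1=3=c, 32→(32−17)÷1=15=o, 21→(21−17)÷1=4=d.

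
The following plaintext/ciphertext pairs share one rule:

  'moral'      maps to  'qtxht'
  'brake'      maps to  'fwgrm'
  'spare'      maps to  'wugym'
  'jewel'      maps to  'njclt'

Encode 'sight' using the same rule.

wnmob

In moral: m→q is +4, o→t is +5, r→x is +6, a→h is +7 — the shift increases by 1 each position. The shift increases by 1 at each position, starting from +4: 4, 5, 6, ….
For sight: s+4=w, i+5=n, g+6=m, h+7=o, t+8=b.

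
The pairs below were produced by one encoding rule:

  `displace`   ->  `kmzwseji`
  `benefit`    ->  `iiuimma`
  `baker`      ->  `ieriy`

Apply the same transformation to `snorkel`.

The shift depends on letter class: consonant d→k is +7, but vowel i→m is +4. Two shifts are in play — +4 for a/e/i/o/u, +7 for every other letter.
Applying it to snorkel: s(cons)+7=z, n(cons)+7=u, o(vowel)+4=s, r(cons)+7=y, k(cons)+7=r, e(vowel)+4=i, l(cons)+7=s.

zusyris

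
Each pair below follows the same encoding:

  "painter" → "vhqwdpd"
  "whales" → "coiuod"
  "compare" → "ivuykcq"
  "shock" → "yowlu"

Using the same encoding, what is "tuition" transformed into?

zbqcszz

The shift increases by 1 at each position, starting from +6: 6, 7, 8, ….
Applying it to tuition: t+6=z, u+7=b, i+8=q, t+9=c, i+10=s, o+11=z, n+12=z.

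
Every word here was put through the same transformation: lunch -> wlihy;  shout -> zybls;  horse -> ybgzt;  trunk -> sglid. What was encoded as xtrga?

l(11)→w(22) and u(20)→l(11) fit y≡19x+21 (mod 26); the inverse of 19 mod 26 is 11. Treating letters as 0–25, the rule is x ↦ 19x + 21 (mod 26).
Reversing it on xtrga: x(23)→11·(23−21)≡22=w; t(19)→11·(19−21)≡4=e; r(17)→11·(17−21)≡8=i; g(6)→11·(6−21)≡17=r; a(0)→11·(0−21)≡3=d (all mod 26).

weird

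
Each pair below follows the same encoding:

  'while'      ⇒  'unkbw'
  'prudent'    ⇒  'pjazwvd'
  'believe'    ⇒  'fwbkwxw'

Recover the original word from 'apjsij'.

uproar

w(22)→u(20) and h(7)→n(13) fit y≡23x+8 (mod 26); the inverse of 23 mod 26 is 17. Each letter's alphabet position (a=0..z=25) is mapped through 23·x+8 mod 26 — an affine cipher.
Decoding apjsij: a(0)→17·(0−8)≡20=u; p(15)→17·(15−8)≡15=p; j(9)→17·(9−8)≡17=r; s(18)→17·(18−8)≡14=o; i(8)→17·(8−8)≡0=a; j(9)→17·(9−8)≡17=r (all mod 26).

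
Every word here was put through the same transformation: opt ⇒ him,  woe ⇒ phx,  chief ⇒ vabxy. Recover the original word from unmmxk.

butter

Compare letters: o→h is +19, p→i is +19, t→m is +19 — a constant shift. This is a Caesar cipher with shift 19.
Decoding unmmxk: u−19=b, n−19=u, m−19=t, m−19=t, x−19=e, k−19=r.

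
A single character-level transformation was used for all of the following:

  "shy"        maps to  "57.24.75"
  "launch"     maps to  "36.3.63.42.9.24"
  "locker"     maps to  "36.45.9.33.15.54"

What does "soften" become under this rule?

With a=1..z=26, the number is 3·pos.
For soften: s=19→57, o=15→45, f=6→18, t=20→60, e=5→15, n=14→42.

57.45.18.60.15.42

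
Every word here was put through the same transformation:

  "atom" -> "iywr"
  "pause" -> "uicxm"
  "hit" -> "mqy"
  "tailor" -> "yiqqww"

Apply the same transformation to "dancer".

Two shifts are in play — +8 for a/e/i/o/u, +5 for every other letter.
Applying it to dancer: d(cons)+5=i, a(vowel)+8=i, n(cons)+5=s, c(cons)+5=h, e(vowel)+8=m, r(cons)+5=w.

iishmw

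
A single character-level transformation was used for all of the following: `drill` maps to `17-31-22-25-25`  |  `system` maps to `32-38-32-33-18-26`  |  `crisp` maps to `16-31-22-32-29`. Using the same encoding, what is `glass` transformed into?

20-25-14-32-32

Letters become their 1-based position plus 13 (so a→14, b→15, …).
Applying it to glass: g=7→20, l=12→25, a=1→14, s=19→32, s=19→32.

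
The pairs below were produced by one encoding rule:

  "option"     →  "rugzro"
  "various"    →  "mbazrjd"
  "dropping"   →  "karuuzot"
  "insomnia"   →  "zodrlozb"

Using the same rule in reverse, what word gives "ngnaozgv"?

eternity

o(14)→r(17) and p(15)→u(20) fit y≡3x+1 (mod 26); the inverse of 3 mod 26 is 9. Treating letters as 0–25, the rule is x ↦ 3x + 1 (mod 26).
Undoing it on ngnaozgv: n(13)→9·(13−1)≡4=e; g(6)→9·(6−1)≡19=t; n(13)→9·(13−1)≡4=e; a(0)→9·(0−1)≡17=r; o(14)→9·(14−1)≡13=n; z(25)→9·(25−1)≡8=i; g(6)→9·(6−1)≡19=t; v(21)→9·(21−1)≡24=y (all mod 26).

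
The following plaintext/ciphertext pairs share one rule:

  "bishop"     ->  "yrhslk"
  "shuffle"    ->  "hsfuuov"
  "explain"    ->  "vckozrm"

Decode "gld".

Each pair mirrors across the alphabet (b↔y, i↔r, s↔h): positions sum to 25. Letters are reflected about the middle of the alphabet (position → 25−position): Atbash.
Decoding gld: g↔t, l↔o, d↔w.

tow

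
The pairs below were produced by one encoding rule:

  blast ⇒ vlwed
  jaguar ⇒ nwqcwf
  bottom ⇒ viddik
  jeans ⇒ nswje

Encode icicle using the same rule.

b(1)→v(21) and l(11)→l(11) fit y≡25x+22 (mod 26); the inverse of 25 mod 26 is 25. Each letter's alphabet position (a=0..z=25) is mapped through 25·x+22 mod 26 — an affine cipher.
On icicle: i(8)→25·8+22≡14=o; c(2)→25·2+22≡20=u; i(8)→25·8+22≡14=o; c(2)→25·2+22≡20=u; l(11)→25·11+22≡11=l; e(4)→25·4+22≡18=s (all mod 26).

ououls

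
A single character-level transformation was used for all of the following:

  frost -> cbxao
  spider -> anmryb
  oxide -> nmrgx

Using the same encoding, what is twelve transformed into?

neunfc

The output letters match the input read backwards, each shifted +9: frost reversed is tsorf. The word is reversed, then every letter is shifted forward by 9.
For twelve: reverse → evlewt; then shift: e+9=n, v+9=e, l+9=u, e+9=n, w+9=f, t+9=c.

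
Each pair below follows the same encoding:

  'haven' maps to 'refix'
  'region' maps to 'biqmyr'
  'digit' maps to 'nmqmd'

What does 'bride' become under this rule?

A repeating key of period 2 is used — shifts +10, +4 over and over.
On bride: b+10=l, r+4=v, i+10=s, d+4=h, e+10=o.

lvsho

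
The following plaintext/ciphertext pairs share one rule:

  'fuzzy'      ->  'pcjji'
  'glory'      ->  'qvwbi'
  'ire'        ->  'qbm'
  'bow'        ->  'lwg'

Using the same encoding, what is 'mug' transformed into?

wcq

The shift depends on letter class: consonant f→p is +10, but vowel u→c is +8. Two shifts are in play — +8 for a/e/i/o/u, +10 for every other letter.
Applying it to mug: m(cons)+10=w, u(vowel)+8=c, g(cons)+10=q.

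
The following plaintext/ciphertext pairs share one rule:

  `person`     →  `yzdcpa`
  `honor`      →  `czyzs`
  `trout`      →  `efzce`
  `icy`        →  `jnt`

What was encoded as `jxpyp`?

Read the word backwards and shift each letter +11.
Decoding jxpyp: shift back: j−11=y, x−11=m, p−11=e, y−11=n, p−11=e → ymene; then reverse → enemy.

enemy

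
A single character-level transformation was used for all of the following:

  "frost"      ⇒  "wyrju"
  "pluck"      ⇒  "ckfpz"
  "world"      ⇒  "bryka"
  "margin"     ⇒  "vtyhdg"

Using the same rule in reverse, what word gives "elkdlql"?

believe

f(5)→w(22) and r(17)→y(24) fit y≡11x+19 (mod 26); the inverse of 11 mod 26 is 19. This is an affine cipher: with a=0,…,z=25, each position x becomes (11x+19) mod 26.
Undoing it on elkdlql: e(4)→19·(4−19)≡1=b; l(11)→19·(11−19)≡4=e; k(10)→19·(10−19)≡11=l; d(3)→19·(3−19)≡8=i; l(11)→19·(11−19)≡4=e; q(16)→19·(16−19)≡21=v; l(11)→19·(11−19)≡4=e (all mod 26).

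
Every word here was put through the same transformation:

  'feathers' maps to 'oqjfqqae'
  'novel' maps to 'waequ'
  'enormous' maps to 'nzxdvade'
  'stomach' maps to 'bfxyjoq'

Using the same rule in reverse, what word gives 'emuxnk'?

Shifts by position in feathers: pos 0: f→o (+9), pos 1: e→q (+12), pos 2: a→j (+9), pos 3: t→f (+12) — repeating every 2. The shifts repeat in a cycle of length 2: positions 0,1,… shift by +9, +12, then the pattern repeats.
Undoing it on emuxnk: e−9=v, m−12=a, u−9=l, x−12=l, n−9=e, k−12=y.

valley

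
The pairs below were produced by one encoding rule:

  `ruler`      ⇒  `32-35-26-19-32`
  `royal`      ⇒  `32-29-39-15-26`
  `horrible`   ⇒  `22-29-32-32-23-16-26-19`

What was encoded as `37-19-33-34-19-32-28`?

r is letter #18 and maps to 32: an offset of 14. The number is (letter's place in the alphabet, a=1) + 14.
Decoding 37-19-33-34-19-32-28: 37→(37−14)÷1=23=w, 19→(19−14)÷1=5=e, 33→(33−14)÷1=19=s, 34→(34−14)÷1=20=t, 19→(19−14)÷1=5=e, 32→(32−14)÷1=18=r, 28→(28−14)÷1=14=n.

western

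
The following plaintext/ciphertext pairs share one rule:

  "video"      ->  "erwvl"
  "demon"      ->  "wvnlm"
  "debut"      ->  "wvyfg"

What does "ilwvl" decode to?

This is the alphabet-reversal cipher (Atbash): a becomes z, b becomes y, etc.
Undoing it on ilwvl: i↔r, l↔o, w↔d, v↔e, l↔o.

rodeo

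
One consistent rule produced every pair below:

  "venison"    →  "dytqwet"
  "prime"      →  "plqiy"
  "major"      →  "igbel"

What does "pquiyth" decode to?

pigment

v(21)→d(3) and e(4)→y(24) fit y≡11x+6 (mod 26); the inverse of 11 mod 26 is 19. This is an affine cipher: with a=0,…,z=25, each position x becomes (11x+6) mod 26.
Undoing it on pquiyth: p(15)→19·(15−6)≡15=p; q(16)→19·(16−6)≡8=i; u(20)→19·(20−6)≡6=g; i(8)→19·(8−6)≡12=m; y(24)→19·(24−6)≡4=e; t(19)→19·(19−6)≡13=n; h(7)→19·(7−6)≡19=t (all mod 26).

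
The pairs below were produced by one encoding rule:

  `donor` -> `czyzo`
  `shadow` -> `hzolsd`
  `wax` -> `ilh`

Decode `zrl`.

The output letters match the input read backwards, each shifted +11: donor reversed is ronod. Read the word backwards and shift each letter +11.
Reversing it on zrl: shift back: z−11=o, r−11=g, l−11=a → oga; then reverse → ago.

ago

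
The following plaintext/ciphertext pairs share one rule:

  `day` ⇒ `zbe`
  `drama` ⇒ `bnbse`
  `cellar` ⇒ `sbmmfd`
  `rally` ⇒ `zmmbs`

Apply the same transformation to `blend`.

eofmc

The output letters match the input read backwards, each shifted +1: day reversed is yad. Read the word backwards and shift each letter +1.
On blend: reverse → dnelb; then shift: d+1=e, n+1=o, e+1=f, l+1=m, b+1=c.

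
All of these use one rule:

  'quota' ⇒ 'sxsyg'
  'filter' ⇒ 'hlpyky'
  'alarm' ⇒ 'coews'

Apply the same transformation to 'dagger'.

fdklky

Each letter shifts forward by (position + 2), i.e. 2, 3, 4, … — the shift grows by one for each successive letter.
Applying it to dagger: d+2=f, a+3=d, g+4=k, g+5=l, e+6=k, r+7=y.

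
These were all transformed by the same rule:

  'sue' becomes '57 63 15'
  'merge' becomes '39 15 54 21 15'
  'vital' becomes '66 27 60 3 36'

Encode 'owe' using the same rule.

45 69 15

s(#19)→57 and u(#21)→63: differences scale by 3, so n = 3·pos + 0. With a=1..z=26, the number is 3·pos.
For owe: o=15→45, w=23→69, e=5→15.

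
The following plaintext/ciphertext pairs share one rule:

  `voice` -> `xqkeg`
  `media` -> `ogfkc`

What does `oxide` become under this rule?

qzkfg

It's a constant shift of +2 (ROT2).
Applying it to oxide: o+2=q, x+2=z, i+2=k, d+2=f, e+2=g.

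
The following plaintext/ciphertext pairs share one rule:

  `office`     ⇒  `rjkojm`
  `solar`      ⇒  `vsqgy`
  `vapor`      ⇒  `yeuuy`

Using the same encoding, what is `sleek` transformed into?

In office: o→r is +3, f→j is +4, f→k is +5, i→o is +6 — the shift increases by 1 each position. Each letter shifts forward by (position + 3), i.e. 3, 4, 5, … — the shift grows by one for each successive letter.
Applying it to sleek: s+3=v, l+4=p, e+5=j, e+6=k, k+7=r.

vpjkr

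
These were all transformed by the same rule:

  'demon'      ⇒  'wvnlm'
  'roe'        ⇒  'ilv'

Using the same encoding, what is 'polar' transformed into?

klozi

Each pair mirrors across the alphabet (d↔w, e↔v, m↔n): positions sum to 25. Each letter is replaced by its mirror in the alphabet: a↔z, b↔y, c↔x, and so on (the Atbash cipher).
Applying it to polar: p↔k, o↔l, l↔o, a↔z, r↔i.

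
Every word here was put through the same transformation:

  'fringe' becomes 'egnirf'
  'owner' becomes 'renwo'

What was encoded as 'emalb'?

The output letters match the input read backwards: fringe reversed is egnirf. The word is simply reversed.
Reversing it on emalb: then reverse → blame.

blame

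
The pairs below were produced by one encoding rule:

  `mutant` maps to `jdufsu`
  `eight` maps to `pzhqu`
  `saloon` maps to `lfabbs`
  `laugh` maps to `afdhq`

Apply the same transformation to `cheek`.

xqppr

m(12)→j(9) and u(20)→d(3) fit y≡9x+5 (mod 26); the inverse of 9 mod 26 is 3. This is an affine cipher: with a=0,…,z=25, each position x becomes (9x+5) mod 26.
On cheek: c(2)→9·2+5≡23=x; h(7)→9·7+5≡16=q; e(4)→9·4+5≡15=p; e(4)→9·4+5≡15=p; k(10)→9·10+5≡17=r (all mod 26).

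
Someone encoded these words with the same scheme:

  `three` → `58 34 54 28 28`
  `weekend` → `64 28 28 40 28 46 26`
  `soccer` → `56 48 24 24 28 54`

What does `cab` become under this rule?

24 20 22

t(#20)→58 and h(#8)→34: differences scale by 2, so n = 2·pos + 18. Each letter becomes 2×(its alphabet position, a=1..z=26) + 18.
For cab: c=3→24, a=1→20, b=2→22.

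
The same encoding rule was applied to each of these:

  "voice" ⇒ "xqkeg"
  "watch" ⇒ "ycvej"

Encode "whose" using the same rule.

yjqug

Compare letters: v→x is +2, o→q is +2, i→k is +2 — a constant shift. This is a Caesar cipher with shift 2.
On whose: w+2=y, h+2=j, o+2=q, s+2=u, e+2=g.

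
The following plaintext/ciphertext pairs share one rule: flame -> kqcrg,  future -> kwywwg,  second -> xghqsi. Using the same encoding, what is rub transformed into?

The rule splits by letter class: vowels +2, consonants +5.
For rub: r(cons)+5=w, u(vowel)+2=w, b(cons)+5=g.

wwg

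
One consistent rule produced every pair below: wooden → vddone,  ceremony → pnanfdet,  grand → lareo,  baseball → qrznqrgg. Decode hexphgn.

w(22)→v(21) and o(14)→d(3) fit y≡25x+17 (mod 26); the inverse of 25 mod 26 is 25. Treating letters as 0–25, the rule is x ↦ 25x + 17 (mod 26).
Undoing it on hexphgn: h(7)→25·(7−17)≡10=k; e(4)→25·(4−17)≡13=n; x(23)→25·(23−17)≡20=u; p(15)→25·(15−17)≡2=c; h(7)→25·(7−17)≡10=k; g(6)→25·(6−17)≡11=l; n(13)→25·(13−17)≡4=e (all mod 26).

knuckle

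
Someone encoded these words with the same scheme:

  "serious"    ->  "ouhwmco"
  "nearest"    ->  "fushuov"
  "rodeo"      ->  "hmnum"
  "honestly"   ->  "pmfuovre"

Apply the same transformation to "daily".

nswre

s(18)→o(14) and e(4)→u(20) fit y≡7x+18 (mod 26); the inverse of 7 mod 26 is 15. This is an affine cipher: with a=0,…,z=25, each position x becomes (7x+18) mod 26.
For daily: d(3)→7·3+18≡13=n; a(0)→7·0+18≡18=s; i(8)→7·8+18≡22=w; l(11)→7·11+18≡17=r; y(24)→7·24+18≡4=e (all mod 26).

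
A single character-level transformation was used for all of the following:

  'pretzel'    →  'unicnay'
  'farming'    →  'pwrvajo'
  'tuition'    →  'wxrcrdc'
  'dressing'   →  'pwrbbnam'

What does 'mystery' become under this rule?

The output letters match the input read backwards, each shifted +9: pretzel reversed is lezterp. Read the word backwards and shift each letter +9.
Applying it to mystery: reverse → yretsym; then shift: y+9=h, r+9=a, e+9=n, t+9=c, s+9=b, y+9=h, m+9=v.

hancbhv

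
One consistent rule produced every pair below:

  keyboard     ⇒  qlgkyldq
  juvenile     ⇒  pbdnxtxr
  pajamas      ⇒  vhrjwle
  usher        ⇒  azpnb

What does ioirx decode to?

In keyboard: k→q is +6, e→l is +7, y→g is +8, b→k is +9 — the shift increases by 1 each position. The shift increases by 1 at each position, starting from +6: 6, 7, 8, ….
Undoing it on ioirx: i−6=c, o−7=h, i−8=a, r−9=i, x−10=n.

chain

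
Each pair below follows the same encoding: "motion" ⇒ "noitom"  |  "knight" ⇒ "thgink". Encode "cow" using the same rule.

The output letters match the input read backwards: motion reversed is noitom. It's just the letters in reverse order.
On cow: reverse → woc.

woc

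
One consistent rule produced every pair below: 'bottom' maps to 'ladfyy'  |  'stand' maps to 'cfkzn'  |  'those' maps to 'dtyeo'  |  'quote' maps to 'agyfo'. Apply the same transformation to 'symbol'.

ckwnyx

It's a Vigenère-style cipher with numeric key [10,12]: position i shifts by key[i mod 2].
For symbol: s+10=c, y+12=k, m+10=w, b+12=n, o+10=y, l+12=x.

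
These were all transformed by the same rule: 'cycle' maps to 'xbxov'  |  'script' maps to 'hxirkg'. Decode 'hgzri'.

Each pair mirrors across the alphabet (c↔x, y↔b, c↔x): positions sum to 25. Letters are reflected about the middle of the alphabet (position → 25−position): Atbash.
Decoding hgzri: h↔s, g↔t, z↔a, r↔i, i↔r.

stair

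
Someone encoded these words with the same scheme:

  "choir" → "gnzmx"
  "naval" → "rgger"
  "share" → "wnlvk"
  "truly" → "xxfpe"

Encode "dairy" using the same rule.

Shifts by position in choir: pos 0: c→g (+4), pos 1: h→n (+6), pos 2: o→z (+11), pos 3: i→m (+4), pos 4: r→x (+6) — repeating every 3. The shifts repeat in a cycle of length 3: positions 0,1,… shift by +4, +6, +11, then the pattern repeats.
On dairy: d+4=h, a+6=g, i+11=t, r+4=v, y+6=e.

hgtve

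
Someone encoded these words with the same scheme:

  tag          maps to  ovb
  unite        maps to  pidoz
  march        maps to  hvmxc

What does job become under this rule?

ejw

Compare letters: t→o is +21, a→v is +21, g→b is +21 — a constant shift. It's a constant shift of +21 (ROT21).
Applying it to job: j+21=e, o+21=j, b+21=w.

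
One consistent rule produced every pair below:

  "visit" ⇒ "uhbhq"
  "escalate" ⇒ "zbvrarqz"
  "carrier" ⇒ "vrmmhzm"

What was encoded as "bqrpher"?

v(21)→u(20) and i(8)→h(7) fit y≡15x+17 (mod 26); the inverse of 15 mod 26 is 7. This is an affine cipher: with a=0,…,z=25, each position x becomes (15x+17) mod 26.
Decoding bqrpher: b(1)→7·(1−17)≡18=s; q(16)→7·(16−17)≡19=t; r(17)→7·(17−17)≡0=a; p(15)→7·(15−17)≡12=m; h(7)→7·(7−17)≡8=i; e(4)→7·(4−17)≡13=n; r(17)→7·(17−17)≡0=a (all mod 26).

stamina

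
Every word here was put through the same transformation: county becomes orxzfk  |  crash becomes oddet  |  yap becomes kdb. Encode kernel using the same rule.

The shift depends on letter class: consonant c→o is +12, but vowel o→r is +3. Vowels shift forward by 3 and consonants shift forward by 12.
On kernel: k(cons)+12=w, e(vowel)+3=h, r(cons)+12=d, n(cons)+12=z, e(vowel)+3=h, l(cons)+12=x.

whdzhx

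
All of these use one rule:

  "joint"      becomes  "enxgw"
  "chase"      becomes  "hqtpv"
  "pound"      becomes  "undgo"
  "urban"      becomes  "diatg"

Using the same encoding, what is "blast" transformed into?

astpw

Each letter's alphabet position (a=0..z=25) is mapped through 7·x+19 mod 26 — an affine cipher.
On blast: b(1)→7·1+19≡0=a; l(11)→7·11+19≡18=s; a(0)→7·0+19≡19=t; s(18)→7·18+19≡15=p; t(19)→7·19+19≡22=w (all mod 26).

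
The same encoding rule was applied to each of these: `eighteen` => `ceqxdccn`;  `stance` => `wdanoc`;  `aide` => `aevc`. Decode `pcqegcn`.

e(4)→c(2) and i(8)→e(4) fit y≡7x+0 (mod 26); the inverse of 7 mod 26 is 15. This is an affine cipher: with a=0,…,z=25, each position x becomes (7x+0) mod 26.
Decoding pcqegcn: p(15)→15·(15−0)≡17=r; c(2)→15·(2−0)≡4=e; q(16)→15·(16−0)≡6=g; e(4)→15·(4−0)≡8=i; g(6)→15·(6−0)≡12=m; c(2)→15·(2−0)≡4=e; n(13)→15·(13−0)≡13=n (all mod 26).

regimen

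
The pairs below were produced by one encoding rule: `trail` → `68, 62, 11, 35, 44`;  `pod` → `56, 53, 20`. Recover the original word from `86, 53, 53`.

zoo

t(#20)→68 and r(#18)→62: differences scale by 3, so n = 3·pos + 8. The formula is n = 3×(alphabet index, a=1) + 8.
Reversing it on 86, 53, 53: 86→(86−8)÷3=26=z, 53→(53−8)÷3=15=o, 53→(53−8)÷3=15=o.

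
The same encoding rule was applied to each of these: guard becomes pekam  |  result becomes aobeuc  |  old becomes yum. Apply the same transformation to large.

The shift depends on letter class: consonant g→p is +9, but vowel u→e is +10. The rule splits by letter class: vowels +10, consonants +9.
For large: l(cons)+9=u, a(vowel)+10=k, r(cons)+9=a, g(cons)+9=p, e(vowel)+10=o.

ukapo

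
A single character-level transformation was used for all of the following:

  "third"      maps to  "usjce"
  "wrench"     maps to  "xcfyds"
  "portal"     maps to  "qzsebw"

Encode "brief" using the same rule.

ccjpg

Shifts by position in third: pos 0: t→u (+1), pos 1: h→s (+11), pos 2: i→j (+1), pos 3: r→c (+11) — repeating every 2. The shifts repeat in a cycle of length 2: positions 0,1,… shift by +1, +11, then the pattern repeats.
For brief: b+1=c, r+11=c, i+1=j, e+11=p, f+1=g.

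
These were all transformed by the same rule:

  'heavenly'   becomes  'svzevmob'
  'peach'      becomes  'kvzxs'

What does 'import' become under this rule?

Each letter is replaced by its mirror in the alphabet: a↔z, b↔y, c↔x, and so on (the Atbash cipher).
Applying it to import: i↔r, m↔n, p↔k, o↔l, r↔i, t↔g.

rnklig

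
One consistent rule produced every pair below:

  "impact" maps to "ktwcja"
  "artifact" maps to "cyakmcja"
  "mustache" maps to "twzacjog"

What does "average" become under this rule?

ccgycng

The shift depends on letter class: consonant m→t is +7, but vowel i→k is +2. The rule splits by letter class: vowels +2, consonants +7.
On average: a(vowel)+2=c, v(cons)+7=c, e(vowel)+2=g, r(cons)+7=y, a(vowel)+2=c, g(cons)+7=n, e(vowel)+2=g.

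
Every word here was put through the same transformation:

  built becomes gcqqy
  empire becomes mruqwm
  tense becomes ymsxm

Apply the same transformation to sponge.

xuwslm

The shift depends on letter class: consonant b→g is +5, but vowel u→c is +8. Two shifts are in play — +8 for a/e/i/o/u, +5 for every other letter.
For sponge: s(cons)+5=x, p(cons)+5=u, o(vowel)+8=w, n(cons)+5=s, g(cons)+5=l, e(vowel)+8=m.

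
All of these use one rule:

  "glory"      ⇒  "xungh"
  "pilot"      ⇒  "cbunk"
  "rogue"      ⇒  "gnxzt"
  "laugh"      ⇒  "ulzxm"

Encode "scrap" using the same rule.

vpglc

g(6)→x(23) and l(11)→u(20) fit y≡15x+11 (mod 26); the inverse of 15 mod 26 is 7. Each letter's alphabet position (a=0..z=25) is mapped through 15·x+11 mod 26 — an affine cipher.
On scrap: s(18)→15·18+11≡21=v; c(2)→15·2+11≡15=p; r(17)→15·17+11≡6=g; a(0)→15·0+11≡11=l; p(15)→15·15+11≡2=c (all mod 26).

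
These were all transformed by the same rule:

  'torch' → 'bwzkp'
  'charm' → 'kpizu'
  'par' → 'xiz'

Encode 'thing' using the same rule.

bpqvo

This is a Caesar cipher with shift 8.
On thing: t+8=b, h+8=p, i+8=q, n+8=v, g+8=o.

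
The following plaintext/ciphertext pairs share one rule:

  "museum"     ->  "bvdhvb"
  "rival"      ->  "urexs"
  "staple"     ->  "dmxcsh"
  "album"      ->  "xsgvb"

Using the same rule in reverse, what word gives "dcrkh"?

This is an affine cipher: with a=0,…,z=25, each position x becomes (9x+23) mod 26.
Reversing it on dcrkh: d(3)→3·(3−23)≡18=s; c(2)→3·(2−23)≡15=p; r(17)→3·(17−23)≡8=i; k(10)→3·(10−23)≡13=n; h(7)→3·(7−23)≡4=e (all mod 26).

spine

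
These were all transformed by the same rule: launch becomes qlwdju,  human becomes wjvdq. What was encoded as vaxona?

reform

Two steps: reverse the string, then apply a Caesar shift of +9.
Decoding vaxona: shift back: v−9=m, a−9=r, x−9=o, o−9=f, n−9=e, a−9=r → mrofer; then reverse → reform.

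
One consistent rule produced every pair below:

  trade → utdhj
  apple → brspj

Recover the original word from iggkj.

In trade: t→u is +1, r→t is +2, a→d is +3, d→h is +4 — the shift increases by 1 each position. Each letter shifts forward by (position + 1), i.e. 1, 2, 3, … — the shift grows by one for each successive letter.
Reversing it on iggkj: i−1=h, g−2=e, g−3=d, k−4=g, j−5=e.

hedge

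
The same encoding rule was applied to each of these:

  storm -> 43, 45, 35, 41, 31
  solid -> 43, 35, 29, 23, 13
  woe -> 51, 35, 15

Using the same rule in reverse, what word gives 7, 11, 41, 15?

acre

s(#19)→43 and t(#20)→45: differences scale by 2, so n = 2·pos + 5. The formula is n = 2×(alphabet index, a=1) + 5.
Reversing it on 7, 11, 41, 15: 7→(7−5)÷2=1=a, 11→(11−5)÷2=3=c, 41→(41−5)÷2=18=r, 15→(15−5)÷2=5=e.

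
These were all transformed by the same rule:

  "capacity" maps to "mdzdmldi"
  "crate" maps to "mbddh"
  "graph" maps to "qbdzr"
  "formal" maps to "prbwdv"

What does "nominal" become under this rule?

The shift depends on letter class: consonant c→m is +10, but vowel a→d is +3. The rule splits by letter class: vowels +3, consonants +10.
Applying it to nominal: n(cons)+10=x, o(vowel)+3=r, m(cons)+10=w, i(vowel)+3=l, n(cons)+10=x, a(vowel)+3=d, l(cons)+10=v.

xrwlxdv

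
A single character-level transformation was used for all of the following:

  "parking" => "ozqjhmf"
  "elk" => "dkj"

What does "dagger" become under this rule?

Compare letters: p→o is +25, a→z is +25, r→q is +25 — a constant shift. This is a Caesar cipher with shift 25.
For dagger: d+25=c, a+25=z, g+25=f, g+25=f, e+25=d, r+25=q.

czffdq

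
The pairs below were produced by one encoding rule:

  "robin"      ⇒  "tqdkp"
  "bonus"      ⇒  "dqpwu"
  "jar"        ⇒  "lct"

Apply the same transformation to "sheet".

It's a constant shift of +2 (ROT2).
On sheet: s+2=u, h+2=j, e+2=g, e+2=g, t+2=v.

ujggv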